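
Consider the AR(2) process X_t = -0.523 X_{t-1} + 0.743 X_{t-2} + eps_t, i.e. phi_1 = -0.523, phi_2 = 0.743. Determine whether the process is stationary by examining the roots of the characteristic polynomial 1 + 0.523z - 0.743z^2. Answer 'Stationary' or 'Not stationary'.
\text{Not stationary}

The AR(p) characteristic polynomial is P(z) = 1 + 0.523z - 0.743z^2.
Stationarity requires all roots to lie outside the unit circle, i.e. |z| > 1 for every root.
Set 1 + (0.523) z + (-0.743) z^2 = 0, i.e. a z^2 + b z + c = 0 with a = -0.743, b = 0.523, c = 1.
Discriminant D = b^2 - 4ac = (0.523)^2 - 4*(-0.743)*1 = 0.273529 - (-2.972) = 3.245529.
D >= 0, so the roots are real: z = (-b +/- sqrt(D)) / (2a) = (-0.523 +/- 1.801535) / (-1.486).
  z_1 = (-0.523 + 1.801535) / (-1.486) = -0.8604,   |z_1| = 0.8604.
  z_2 = (-0.523 - 1.801535) / (-1.486) = 1.5643,   |z_2| = 1.5643.
Moduli of all roots: 0.8604, 1.5643.
All moduli strictly greater than 1? No.
Verdict: Not stationary.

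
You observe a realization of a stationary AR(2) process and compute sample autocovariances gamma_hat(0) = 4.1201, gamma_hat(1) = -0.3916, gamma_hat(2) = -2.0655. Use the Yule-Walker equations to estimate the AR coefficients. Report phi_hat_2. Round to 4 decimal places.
\hat\phi_{2} = -0.5150

The Yule-Walker equations for an AR(p) process read, in matrix form,
  Gamma_p phi = r_p,   with   (Gamma_p)_{ij} = gamma(|i - j|),
                       (r_p)_i = gamma(i),   i,j = 1..p.
Substitute the sample gammas (Toeplitz matrix and right-hand side of size 2):
  Gamma_p = [[4.1201, -0.3916], [-0.3916, 4.1201]]
  r_p     = [-0.3916, -2.0655]
Written out:
  4.1201 phi_1 - 0.3916 phi_2 = -0.3916
  -0.3916 phi_1 + 4.1201 phi_2 = -2.0655
Solve by Cramer's rule:
  det = gamma(0)^2 - gamma(1)^2 = (4.1201)^2 - (-0.3916)^2 = 16.97522401 - 0.15335056 = 16.82187345
  phi_hat_1 = [gamma(1) gamma(0) - gamma(1) gamma(2)] / det = [(-0.3916)(4.1201) - (-0.3916)(-2.0655)] / 16.82187345 = -2.42228096 / 16.82187345 = -0.144
  phi_hat_2 = [gamma(0) gamma(2) - gamma(1)^2] / det = [(4.1201)(-2.0655) - (-0.3916)^2] / 16.82187345 = -8.66341711 / 16.82187345 = -0.515
So phi_hat = [-0.1440, -0.5150].
Therefore phi_hat_2 = -0.5150.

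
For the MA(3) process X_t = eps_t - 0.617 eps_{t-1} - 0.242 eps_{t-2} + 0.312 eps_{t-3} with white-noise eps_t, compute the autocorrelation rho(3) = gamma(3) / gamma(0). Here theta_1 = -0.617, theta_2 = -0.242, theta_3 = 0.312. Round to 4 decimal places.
\rho(3) = 0.2030

For an MA(q) process with theta_0 = 1, the autocovariance is
  gamma(k) = sigma^2 * sum_{i=0..q-k} theta_i * theta_{i+k},
and rho(k) = gamma(k) / gamma(0). Sigma^2 cancels.
  numerator   = (1)*(0.312) = 0.312.
  denominator = (1)^2 + (-0.617)^2 + (-0.242)^2 + (0.312)^2 = 1.536597.
  rho(3) = 0.312 / 1.536597 = 0.2030.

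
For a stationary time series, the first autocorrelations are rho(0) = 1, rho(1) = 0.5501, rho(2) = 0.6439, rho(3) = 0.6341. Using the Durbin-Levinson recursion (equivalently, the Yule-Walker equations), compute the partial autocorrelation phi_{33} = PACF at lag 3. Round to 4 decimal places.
\phi_{33} = 0.3470

The PACF at lag k is phi_{kk}, the last component of the solution
to the Yule-Walker system G_k phi = r_k where
  (G_k)_{ij} = rho(|i - j|), (r_k)_i = rho(i), i,j = 1..k.
Equivalently, Durbin-Levinson gives phi_{kk} iteratively:
  phi_{11} = rho(1)
  phi_{kk} = [rho(k) - sum_{j=1..k-1} phi_{k-1,j} rho(k-j)]
            / [1 - sum_{j=1..k-1} phi_{k-1,j} rho(j)],
  phi_{k,j} = phi_{k-1,j} - phi_{kk} phi_{k-1,k-j},  j = 1..k-1.
Step k = 1:
  phi_11 = rho(1) = 0.5501.
Step k = 2:
  phi_22 = [rho(2) - phi_11 rho(1)] / [1 - phi_11 rho(1)] = [0.6439 - (0.5501)(0.5501)] / [1 - (0.5501)(0.5501)]
         = 0.34128999 / 0.69738999 = 0.489382.
  Update: phi_21 = phi_11 - phi_22 phi_11 = 0.5501 - (0.489382)(0.5501) = 0.280891.
Step k = 3:
  phi_33 = [rho(3) - phi_21 rho(2) - phi_22 rho(1)] / [1 - phi_21 rho(1) - phi_22 rho(2)]
    numerator   = 0.6341 - (0.280891)(0.6439) - (0.489382)(0.5501) = 0.1840253
    denominator = 1 - (0.280891)(0.5501) - (0.489382)(0.6439) = 0.53036887
  phi_33 = 0.1840253 / 0.53036887 = 0.347.
Therefore phi_{33} = 0.3470.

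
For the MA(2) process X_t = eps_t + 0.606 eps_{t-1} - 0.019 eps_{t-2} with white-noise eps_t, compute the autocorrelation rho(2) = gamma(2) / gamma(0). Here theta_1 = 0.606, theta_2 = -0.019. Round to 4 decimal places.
\rho(2) = -0.0139

For an MA(q) process with theta_0 = 1, the autocovariance is
  gamma(k) = sigma^2 * sum_{i=0..q-k} theta_i * theta_{i+k},
and rho(k) = gamma(k) / gamma(0). Sigma^2 cancels.
  numerator   = (1)*(-0.019) = -0.019.
  denominator = (1)^2 + (0.606)^2 + (-0.019)^2 = 1.367597.
  rho(2) = -0.019 / 1.367597 = -0.0139.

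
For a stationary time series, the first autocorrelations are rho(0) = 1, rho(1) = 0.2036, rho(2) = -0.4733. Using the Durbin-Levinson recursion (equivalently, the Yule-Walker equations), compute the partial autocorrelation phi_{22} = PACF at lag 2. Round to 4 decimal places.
\phi_{22} = -0.5370

The PACF at lag k is phi_{kk}, the last component of the solution
to the Yule-Walker system G_k phi = r_k where
  (G_k)_{ij} = rho(|i - j|), (r_k)_i = rho(i), i,j = 1..k.
Equivalently, Durbin-Levinson gives phi_{kk} iteratively:
  phi_{11} = rho(1)
  phi_{kk} = [rho(k) - sum_{j=1..k-1} phi_{k-1,j} rho(k-j)]
            / [1 - sum_{j=1..k-1} phi_{k-1,j} rho(j)],
  phi_{k,j} = phi_{k-1,j} - phi_{kk} phi_{k-1,k-j},  j = 1..k-1.
Step k = 1:
  phi_11 = rho(1) = 0.2036.
Step k = 2:
  phi_22 = [rho(2) - phi_11 rho(1)] / [1 - phi_11 rho(1)] = [-0.4733 - (0.2036)(0.2036)] / [1 - (0.2036)(0.2036)]
         = -0.51475296 / 0.95854704 = -0.537.
Therefore phi_{22} = -0.5370.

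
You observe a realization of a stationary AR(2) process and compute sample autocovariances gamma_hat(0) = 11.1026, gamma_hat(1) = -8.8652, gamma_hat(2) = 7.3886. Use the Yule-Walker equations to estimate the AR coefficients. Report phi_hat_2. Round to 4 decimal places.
\hat\phi_{2} = 0.0770

The Yule-Walker equations for an AR(p) process read, in matrix form,
  Gamma_p phi = r_p,   with   (Gamma_p)_{ij} = gamma(|i - j|),
                       (r_p)_i = gamma(i),   i,j = 1..p.
Substitute the sample gammas (Toeplitz matrix and right-hand side of size 2):
  Gamma_p = [[11.1026, -8.8652], [-8.8652, 11.1026]]
  r_p     = [-8.8652, 7.3886]
Written out:
  11.1026 phi_1 - 8.8652 phi_2 = -8.8652
  -8.8652 phi_1 + 11.1026 phi_2 = 7.3886
Solve by Cramer's rule:
  det = gamma(0)^2 - gamma(1)^2 = (11.1026)^2 - (-8.8652)^2 = 123.26772676 - 78.59177104 = 44.67595572
  phi_hat_1 = [gamma(1) gamma(0) - gamma(1) gamma(2)] / det = [(-8.8652)(11.1026) - (-8.8652)(7.3886)] / 44.67595572 = -32.9253528 / 44.67595572 = -0.737
  phi_hat_2 = [gamma(0) gamma(2) - gamma(1)^2] / det = [(11.1026)(7.3886) - (-8.8652)^2] / 44.67595572 = 3.44089932 / 44.67595572 = 0.077
So phi_hat = [-0.7370, 0.0770].
Therefore phi_hat_2 = 0.0770.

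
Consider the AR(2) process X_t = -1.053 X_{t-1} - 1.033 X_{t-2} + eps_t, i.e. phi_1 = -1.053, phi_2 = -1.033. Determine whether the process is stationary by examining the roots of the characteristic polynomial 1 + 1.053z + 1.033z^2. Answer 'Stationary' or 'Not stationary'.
\text{Not stationary}

The AR(p) characteristic polynomial is P(z) = 1 + 1.053z + 1.033z^2.
Stationarity requires all roots to lie outside the unit circle, i.e. |z| > 1 for every root.
Set 1 + (1.053) z + (1.033) z^2 = 0, i.e. a z^2 + b z + c = 0 with a = 1.033, b = 1.053, c = 1.
Discriminant D = b^2 - 4ac = (1.053)^2 - 4*(1.033)*1 = 1.108809 - (4.132) = -3.023191.
D < 0, so the roots are the complex-conjugate pair z = (-b +/- i sqrt(-D)) / (2a) = -0.5097 +/- 0.8416i.
For a conjugate pair |z|^2 = z * conj(z) = (product of roots) = c/a = 1/(1.033) = 0.968054, so |z| = sqrt(0.968054) = 0.9839 for both roots.
Moduli of all roots: 0.9839, 0.9839.
All moduli strictly greater than 1? No.
Verdict: Not stationary.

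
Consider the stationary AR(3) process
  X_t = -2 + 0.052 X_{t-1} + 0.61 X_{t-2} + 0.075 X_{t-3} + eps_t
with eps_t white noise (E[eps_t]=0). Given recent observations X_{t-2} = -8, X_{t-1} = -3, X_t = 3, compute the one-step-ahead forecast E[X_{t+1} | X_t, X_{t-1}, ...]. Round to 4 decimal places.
E[X_{t+1} \mid \mathcal F_t] = -4.2740

For an AR(p) model X_t = c + sum_i phi_i X_{t-i} + eps_t, the
one-step-ahead conditional mean is
  E[X_{t+1} | X_t, ...] = c + sum_i phi_i X_{t+1-i}.
Substitute known values:
  E[X_{t+1} | ...] = -2 + (0.052) * (3) + (0.61) * (-3) + (0.075) * (-8)
                   = -4.2740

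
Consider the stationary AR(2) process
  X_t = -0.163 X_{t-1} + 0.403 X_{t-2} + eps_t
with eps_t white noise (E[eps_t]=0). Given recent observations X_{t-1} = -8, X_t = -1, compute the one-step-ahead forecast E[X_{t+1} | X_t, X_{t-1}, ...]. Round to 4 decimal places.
E[X_{t+1} \mid \mathcal F_t] = -3.0610

For an AR(p) model X_t = c + sum_i phi_i X_{t-i} + eps_t, the
one-step-ahead conditional mean is
  E[X_{t+1} | X_t, ...] = c + sum_i phi_i X_{t+1-i}.
Substitute known values:
  E[X_{t+1} | ...] = (-0.163) * (-1) + (0.403) * (-8)
                   = -3.0610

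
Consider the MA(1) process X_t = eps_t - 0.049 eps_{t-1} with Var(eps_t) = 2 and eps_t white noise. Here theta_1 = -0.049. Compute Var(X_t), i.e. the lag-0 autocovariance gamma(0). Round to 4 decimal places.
\gamma(0) = 2.0048

For an MA(q) process X_t = eps_t + sum_i theta_i eps_{t-i} with
Var(eps_t) = sigma^2, the variance is
  gamma(0) = sigma^2 * (1 + sum_i theta_i^2).
  sum_i theta_i^2 = (-0.049)^2 = 0.002401.
  gamma(0) = 2 * (1 + 0.002401) = 2 * 1.002401 = 2.004802, which rounds to 2.0048.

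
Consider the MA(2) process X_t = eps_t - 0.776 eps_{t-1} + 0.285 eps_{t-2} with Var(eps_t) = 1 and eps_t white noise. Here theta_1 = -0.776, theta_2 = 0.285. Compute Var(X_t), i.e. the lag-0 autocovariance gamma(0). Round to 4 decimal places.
\gamma(0) = 1.6834

For an MA(q) process X_t = eps_t + sum_i theta_i eps_{t-i} with
Var(eps_t) = sigma^2, the variance is
  gamma(0) = sigma^2 * (1 + sum_i theta_i^2).
  sum_i theta_i^2 = (-0.776)^2 + (0.285)^2 = 0.602176 + 0.081225 = 0.683401.
  gamma(0) = 1 * (1 + 0.683401) = 1 * 1.683401 = 1.683401, which rounds to 1.6834.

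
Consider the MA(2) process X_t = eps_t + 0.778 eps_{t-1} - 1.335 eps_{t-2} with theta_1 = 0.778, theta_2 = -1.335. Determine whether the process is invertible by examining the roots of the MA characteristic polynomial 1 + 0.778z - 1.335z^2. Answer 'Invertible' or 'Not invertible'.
\text{Not invertible}

The MA(q) characteristic polynomial is P(z) = 1 + 0.778z - 1.335z^2.
Invertibility requires all roots to lie outside the unit circle, i.e. |z| > 1 for every root.
Set 1 + (0.778) z + (-1.335) z^2 = 0, i.e. a z^2 + b z + c = 0 with a = -1.335, b = 0.778, c = 1.
Discriminant D = b^2 - 4ac = (0.778)^2 - 4*(-1.335)*1 = 0.605284 - (-5.34) = 5.945284.
D >= 0, so the roots are real: z = (-b +/- sqrt(D)) / (2a) = (-0.778 +/- 2.438295) / (-2.67).
  z_1 = (-0.778 + 2.438295) / (-2.67) = -0.6218,   |z_1| = 0.6218.
  z_2 = (-0.778 - 2.438295) / (-2.67) = 1.2046,   |z_2| = 1.2046.
Moduli of all roots: 0.6218, 1.2046.
All moduli strictly greater than 1? No.
Verdict: Not invertible.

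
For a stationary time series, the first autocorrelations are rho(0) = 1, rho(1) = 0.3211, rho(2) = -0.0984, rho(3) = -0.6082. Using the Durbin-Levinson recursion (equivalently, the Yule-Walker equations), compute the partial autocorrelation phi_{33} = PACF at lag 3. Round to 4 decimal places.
\phi_{33} = -0.5840

The PACF at lag k is phi_{kk}, the last component of the solution
to the Yule-Walker system G_k phi = r_k where
  (G_k)_{ij} = rho(|i - j|), (r_k)_i = rho(i), i,j = 1..k.
Equivalently, Durbin-Levinson gives phi_{kk} iteratively:
  phi_{11} = rho(1)
  phi_{kk} = [rho(k) - sum_{j=1..k-1} phi_{k-1,j} rho(k-j)]
            / [1 - sum_{j=1..k-1} phi_{k-1,j} rho(j)],
  phi_{k,j} = phi_{k-1,j} - phi_{kk} phi_{k-1,k-j},  j = 1..k-1.
Step k = 1:
  phi_11 = rho(1) = 0.3211.
Step k = 2:
  phi_22 = [rho(2) - phi_11 rho(1)] / [1 - phi_11 rho(1)] = [-0.0984 - (0.3211)(0.3211)] / [1 - (0.3211)(0.3211)]
         = -0.20150521 / 0.89689479 = -0.22467.
  Update: phi_21 = phi_11 - phi_22 phi_11 = 0.3211 - (-0.22467)(0.3211) = 0.393241.
Step k = 3:
  phi_33 = [rho(3) - phi_21 rho(2) - phi_22 rho(1)] / [1 - phi_21 rho(1) - phi_22 rho(2)]
    numerator   = -0.6082 - (0.393241)(-0.0984) - (-0.22467)(0.3211) = -0.49736355
    denominator = 1 - (0.393241)(0.3211) - (-0.22467)(-0.0984) = 0.85162265
  phi_33 = -0.49736355 / 0.85162265 = -0.584.
Therefore phi_{33} = -0.5840.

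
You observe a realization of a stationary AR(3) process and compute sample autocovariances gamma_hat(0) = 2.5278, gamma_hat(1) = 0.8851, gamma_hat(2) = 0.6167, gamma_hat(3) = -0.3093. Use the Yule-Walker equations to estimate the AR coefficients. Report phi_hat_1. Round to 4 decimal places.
\hat\phi_{1} = 0.3410

The Yule-Walker equations for an AR(p) process read, in matrix form,
  Gamma_p phi = r_p,   with   (Gamma_p)_{ij} = gamma(|i - j|),
                       (r_p)_i = gamma(i),   i,j = 1..p.
Substitute the sample gammas (Toeplitz matrix and right-hand side of size 3):
  Gamma_p = [[2.5278, 0.8851, 0.6167], [0.8851, 2.5278, 0.8851], [0.6167, 0.8851, 2.5278]]
  r_p     = [0.8851, 0.6167, -0.3093]
Written out (R1..R3):
  (R1) 2.5278 phi_1 + 0.8851 phi_2 + 0.6167 phi_3 = 0.8851
  (R2) 0.8851 phi_1 + 2.5278 phi_2 + 0.8851 phi_3 = 0.6167
  (R3) 0.6167 phi_1 + 0.8851 phi_2 + 2.5278 phi_3 = -0.3093
Gaussian elimination:
  R2 <- R2 - (0.8851/2.5278) R1 = R2 - (0.350146) R1:  2.217885 phi_2 + 0.669165 phi_3 = 0.306785
  R3 <- R3 - (0.6167/2.5278) R1 = R3 - (0.243967) R1:  0.669165 phi_2 + 2.377345 phi_3 = -0.525235
  R3 <- R3 - (0.669165/2.217885) R2 = R3 - (0.301713) R2:  2.17545 phi_3 = -0.617796
Back-substitution:
  phi_hat_3 = -0.617796 / 2.17545 = -0.283986
  phi_hat_2 = (0.306785 - (0.669165)(-0.283986)) / 2.217885 = 0.224006
  phi_hat_1 = (0.8851 - (0.8851)(0.224006) - (0.6167)(-0.283986)) / 2.5278 = 0.340995
So phi_hat = [0.3410, 0.2240, -0.2840].
Therefore phi_hat_1 = 0.3410.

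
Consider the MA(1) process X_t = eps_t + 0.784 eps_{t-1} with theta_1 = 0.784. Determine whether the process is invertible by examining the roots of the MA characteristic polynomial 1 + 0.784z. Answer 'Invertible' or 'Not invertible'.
\text{Invertible}

The MA(q) characteristic polynomial is P(z) = 1 + 0.784z.
Invertibility requires all roots to lie outside the unit circle, i.e. |z| > 1 for every root.
This is linear in z: 1 + (0.784) z = 0  =>  z = -1/(0.784) = -1.27551,  |z| = 1.27551.
Moduli of all roots: 1.2755.
All moduli strictly greater than 1? Yes.
Verdict: Invertible.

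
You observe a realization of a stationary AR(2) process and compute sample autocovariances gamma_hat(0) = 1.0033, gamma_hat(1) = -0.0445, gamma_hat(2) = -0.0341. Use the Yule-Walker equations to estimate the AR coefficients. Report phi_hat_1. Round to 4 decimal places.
\hat\phi_{1} = -0.0460

The Yule-Walker equations for an AR(p) process read, in matrix form,
  Gamma_p phi = r_p,   with   (Gamma_p)_{ij} = gamma(|i - j|),
                       (r_p)_i = gamma(i),   i,j = 1..p.
Substitute the sample gammas (Toeplitz matrix and right-hand side of size 2):
  Gamma_p = [[1.0033, -0.0445], [-0.0445, 1.0033]]
  r_p     = [-0.0445, -0.0341]
Written out:
  1.0033 phi_1 - 0.0445 phi_2 = -0.0445
  -0.0445 phi_1 + 1.0033 phi_2 = -0.0341
Solve by Cramer's rule:
  det = gamma(0)^2 - gamma(1)^2 = (1.0033)^2 - (-0.0445)^2 = 1.00661089 - 0.00198025 = 1.00463064
  phi_hat_1 = [gamma(1) gamma(0) - gamma(1) gamma(2)] / det = [(-0.0445)(1.0033) - (-0.0445)(-0.0341)] / 1.00463064 = -0.0461643 / 1.00463064 = -0.046
  phi_hat_2 = [gamma(0) gamma(2) - gamma(1)^2] / det = [(1.0033)(-0.0341) - (-0.0445)^2] / 1.00463064 = -0.03619278 / 1.00463064 = -0.036
So phi_hat = [-0.0460, -0.0360].
Therefore phi_hat_1 = -0.0460.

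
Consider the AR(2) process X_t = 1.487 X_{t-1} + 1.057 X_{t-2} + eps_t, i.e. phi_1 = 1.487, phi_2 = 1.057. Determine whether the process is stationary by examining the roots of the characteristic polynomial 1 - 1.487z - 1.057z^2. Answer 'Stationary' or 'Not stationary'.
\text{Not stationary}

The AR(p) characteristic polynomial is P(z) = 1 - 1.487z - 1.057z^2.
Stationarity requires all roots to lie outside the unit circle, i.e. |z| > 1 for every root.
Set 1 + (-1.487) z + (-1.057) z^2 = 0, i.e. a z^2 + b z + c = 0 with a = -1.057, b = -1.487, c = 1.
Discriminant D = b^2 - 4ac = (-1.487)^2 - 4*(-1.057)*1 = 2.211169 - (-4.228) = 6.439169.
D >= 0, so the roots are real: z = (-b +/- sqrt(D)) / (2a) = (1.487 +/- 2.537552) / (-2.114).
  z_1 = (1.487 + 2.537552) / (-2.114) = -1.9038,   |z_1| = 1.9038.
  z_2 = (1.487 - 2.537552) / (-2.114) = 0.4969,   |z_2| = 0.4969.
Moduli of all roots: 1.9038, 0.4969.
All moduli strictly greater than 1? No.
Verdict: Not stationary.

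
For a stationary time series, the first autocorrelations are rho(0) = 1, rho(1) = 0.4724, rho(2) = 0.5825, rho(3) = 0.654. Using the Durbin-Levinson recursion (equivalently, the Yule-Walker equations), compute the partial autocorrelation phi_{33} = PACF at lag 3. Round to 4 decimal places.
\phi_{33} = 0.4710

The PACF at lag k is phi_{kk}, the last component of the solution
to the Yule-Walker system G_k phi = r_k where
  (G_k)_{ij} = rho(|i - j|), (r_k)_i = rho(i), i,j = 1..k.
Equivalently, Durbin-Levinson gives phi_{kk} iteratively:
  phi_{11} = rho(1)
  phi_{kk} = [rho(k) - sum_{j=1..k-1} phi_{k-1,j} rho(k-j)]
            / [1 - sum_{j=1..k-1} phi_{k-1,j} rho(j)],
  phi_{k,j} = phi_{k-1,j} - phi_{kk} phi_{k-1,k-j},  j = 1..k-1.
Step k = 1:
  phi_11 = rho(1) = 0.4724.
Step k = 2:
  phi_22 = [rho(2) - phi_11 rho(1)] / [1 - phi_11 rho(1)] = [0.5825 - (0.4724)(0.4724)] / [1 - (0.4724)(0.4724)]
         = 0.35933824 / 0.77683824 = 0.462565.
  Update: phi_21 = phi_11 - phi_22 phi_11 = 0.4724 - (0.462565)(0.4724) = 0.253884.
Step k = 3:
  phi_33 = [rho(3) - phi_21 rho(2) - phi_22 rho(1)] / [1 - phi_21 rho(1) - phi_22 rho(2)]
    numerator   = 0.654 - (0.253884)(0.5825) - (0.462565)(0.4724) = 0.28759668
    denominator = 1 - (0.253884)(0.4724) - (0.462565)(0.5825) = 0.61062092
  phi_33 = 0.28759668 / 0.61062092 = 0.471.
Therefore phi_{33} = 0.4710.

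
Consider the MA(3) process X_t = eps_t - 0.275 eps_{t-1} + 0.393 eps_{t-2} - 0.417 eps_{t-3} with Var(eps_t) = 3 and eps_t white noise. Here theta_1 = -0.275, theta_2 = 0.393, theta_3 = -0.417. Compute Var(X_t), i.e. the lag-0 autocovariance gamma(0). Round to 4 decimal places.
\gamma(0) = 4.2119

For an MA(q) process X_t = eps_t + sum_i theta_i eps_{t-i} with
Var(eps_t) = sigma^2, the variance is
  gamma(0) = sigma^2 * (1 + sum_i theta_i^2).
  sum_i theta_i^2 = (-0.275)^2 + (0.393)^2 + (-0.417)^2 = 0.075625 + 0.154449 + 0.173889 = 0.403963.
  gamma(0) = 3 * (1 + 0.403963) = 3 * 1.403963 = 4.211889, which rounds to 4.2119.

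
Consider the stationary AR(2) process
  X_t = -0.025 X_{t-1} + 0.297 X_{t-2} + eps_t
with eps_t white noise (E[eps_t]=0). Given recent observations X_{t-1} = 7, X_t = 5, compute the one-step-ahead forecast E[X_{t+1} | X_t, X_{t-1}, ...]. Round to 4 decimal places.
E[X_{t+1} \mid \mathcal F_t] = 1.9540

For an AR(p) model X_t = c + sum_i phi_i X_{t-i} + eps_t, the
one-step-ahead conditional mean is
  E[X_{t+1} | X_t, ...] = c + sum_i phi_i X_{t+1-i}.
Substitute known values:
  E[X_{t+1} | ...] = (-0.025) * (5) + (0.297) * (7)
                   = 1.9540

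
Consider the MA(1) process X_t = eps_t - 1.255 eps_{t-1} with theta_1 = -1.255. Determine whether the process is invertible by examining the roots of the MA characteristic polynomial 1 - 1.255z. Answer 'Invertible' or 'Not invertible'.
\text{Not invertible}

The MA(q) characteristic polynomial is P(z) = 1 - 1.255z.
Invertibility requires all roots to lie outside the unit circle, i.e. |z| > 1 for every root.
This is linear in z: 1 + (-1.255) z = 0  =>  z = -1/(-1.255) = 0.796813,  |z| = 0.796813.
Moduli of all roots: 0.7968.
All moduli strictly greater than 1? No.
Verdict: Not invertible.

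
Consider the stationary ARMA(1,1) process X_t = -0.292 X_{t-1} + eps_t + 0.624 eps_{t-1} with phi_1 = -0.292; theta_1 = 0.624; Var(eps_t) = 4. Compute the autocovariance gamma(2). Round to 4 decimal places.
\gamma(2) = -0.3467

Multiply the model equation by X_{t-k} and take expectations. With theta_0 = psi_0 = 1 and psi_j the MA(infinity) weights, this gives
  gamma(k) - sum_i phi_i gamma(k-i) = c_k,
  c_k = sigma^2 * sum_{j=k..q} theta_j psi_{j-k}   (c_k = 0 for k > q),
using gamma(-m) = gamma(m).
psi-weights needed (psi_j = theta_j + sum_i phi_i psi_{j-i}):
  psi_1 = theta_1 + phi_1 = 0.624 + (-0.292) = 0.332
Right-hand sides:
  c_0 = sigma^2 (1 + theta_1 psi_1) = 4 * (1 + (0.624)(0.332)) = 4 * 1.207168 = 4.828672
  c_1 = sigma^2 theta_1 = 4 * (0.624) = 2.496
  c_2 = 0
Equations for k = 0 and k = 1 (AR order 1):
  gamma(0) = phi_1 gamma(1) + c_0
  gamma(1) = phi_1 gamma(0) + c_1
Substituting the second into the first: gamma(0) (1 - phi_1^2) = c_0 + phi_1 c_1, so
  gamma(0) = (c_0 + phi_1 c_1) / (1 - phi_1^2) = (4.828672 + (-0.292)(2.496)) / (1 - (-0.292)^2) = 4.09984 / 0.914736 = 4.481993.
  gamma(1) = phi_1 gamma(0) + c_1 = (-0.292)(4.481993) + (2.496) = 1.187258.
For k = 2 (> q): gamma(2) = phi_1 gamma(1) = (-0.292)(1.187258) = -0.346679.
Therefore gamma(2) = -0.3467 (to 4 decimal places).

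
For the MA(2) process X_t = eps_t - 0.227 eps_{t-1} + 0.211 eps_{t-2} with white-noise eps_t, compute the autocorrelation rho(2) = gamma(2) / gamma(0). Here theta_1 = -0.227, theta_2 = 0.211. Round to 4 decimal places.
\rho(2) = 0.1925

For an MA(q) process with theta_0 = 1, the autocovariance is
  gamma(k) = sigma^2 * sum_{i=0..q-k} theta_i * theta_{i+k},
and rho(k) = gamma(k) / gamma(0). Sigma^2 cancels.
  numerator   = (1)*(0.211) = 0.211.
  denominator = (1)^2 + (-0.227)^2 + (0.211)^2 = 1.09605.
  rho(2) = 0.211 / 1.09605 = 0.1925.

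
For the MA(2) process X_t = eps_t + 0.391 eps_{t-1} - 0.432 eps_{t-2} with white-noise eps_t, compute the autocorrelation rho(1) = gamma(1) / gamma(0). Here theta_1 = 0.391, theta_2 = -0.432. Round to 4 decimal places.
\rho(1) = 0.1658

For an MA(q) process with theta_0 = 1, the autocovariance is
  gamma(k) = sigma^2 * sum_{i=0..q-k} theta_i * theta_{i+k},
and rho(k) = gamma(k) / gamma(0). Sigma^2 cancels.
  numerator   = (1)*(0.391) + (0.391)*(-0.432) = 0.222088.
  denominator = (1)^2 + (0.391)^2 + (-0.432)^2 = 1.339505.
  rho(1) = 0.222088 / 1.339505 = 0.1658.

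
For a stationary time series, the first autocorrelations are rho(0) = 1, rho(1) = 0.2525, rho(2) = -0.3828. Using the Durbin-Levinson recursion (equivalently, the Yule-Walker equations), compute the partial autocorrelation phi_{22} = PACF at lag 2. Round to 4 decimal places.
\phi_{22} = -0.4770

The PACF at lag k is phi_{kk}, the last component of the solution
to the Yule-Walker system G_k phi = r_k where
  (G_k)_{ij} = rho(|i - j|), (r_k)_i = rho(i), i,j = 1..k.
Equivalently, Durbin-Levinson gives phi_{kk} iteratively:
  phi_{11} = rho(1)
  phi_{kk} = [rho(k) - sum_{j=1..k-1} phi_{k-1,j} rho(k-j)]
            / [1 - sum_{j=1..k-1} phi_{k-1,j} rho(j)],
  phi_{k,j} = phi_{k-1,j} - phi_{kk} phi_{k-1,k-j},  j = 1..k-1.
Step k = 1:
  phi_11 = rho(1) = 0.2525.
Step k = 2:
  phi_22 = [rho(2) - phi_11 rho(1)] / [1 - phi_11 rho(1)] = [-0.3828 - (0.2525)(0.2525)] / [1 - (0.2525)(0.2525)]
         = -0.44655625 / 0.93624375 = -0.477.
Therefore phi_{22} = -0.4770.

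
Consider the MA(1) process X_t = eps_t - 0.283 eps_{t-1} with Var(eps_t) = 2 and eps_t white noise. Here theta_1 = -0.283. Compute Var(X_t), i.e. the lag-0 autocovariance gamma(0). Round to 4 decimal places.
\gamma(0) = 2.1602

For an MA(q) process X_t = eps_t + sum_i theta_i eps_{t-i} with
Var(eps_t) = sigma^2, the variance is
  gamma(0) = sigma^2 * (1 + sum_i theta_i^2).
  sum_i theta_i^2 = (-0.283)^2 = 0.080089.
  gamma(0) = 2 * (1 + 0.080089) = 2 * 1.080089 = 2.160178, which rounds to 2.1602.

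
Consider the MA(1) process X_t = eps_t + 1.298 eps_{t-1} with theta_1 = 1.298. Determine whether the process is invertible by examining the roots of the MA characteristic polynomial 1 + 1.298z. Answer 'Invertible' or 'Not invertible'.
\text{Not invertible}

The MA(q) characteristic polynomial is P(z) = 1 + 1.298z.
Invertibility requires all roots to lie outside the unit circle, i.e. |z| > 1 for every root.
This is linear in z: 1 + (1.298) z = 0  =>  z = -1/(1.298) = -0.770416,  |z| = 0.770416.
Moduli of all roots: 0.7704.
All moduli strictly greater than 1? No.
Verdict: Not invertible.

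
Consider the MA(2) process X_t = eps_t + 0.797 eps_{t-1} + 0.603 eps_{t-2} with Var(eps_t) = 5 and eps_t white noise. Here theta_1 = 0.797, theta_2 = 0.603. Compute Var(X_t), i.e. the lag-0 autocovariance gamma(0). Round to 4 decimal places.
\gamma(0) = 9.9941

For an MA(q) process X_t = eps_t + sum_i theta_i eps_{t-i} with
Var(eps_t) = sigma^2, the variance is
  gamma(0) = sigma^2 * (1 + sum_i theta_i^2).
  sum_i theta_i^2 = (0.797)^2 + (0.603)^2 = 0.635209 + 0.363609 = 0.998818.
  gamma(0) = 5 * (1 + 0.998818) = 5 * 1.998818 = 9.99409, which rounds to 9.9941.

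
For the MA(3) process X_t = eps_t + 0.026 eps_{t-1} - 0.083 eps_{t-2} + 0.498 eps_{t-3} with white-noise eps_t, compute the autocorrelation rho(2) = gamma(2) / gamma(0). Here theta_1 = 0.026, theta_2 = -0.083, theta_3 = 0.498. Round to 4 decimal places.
\rho(2) = -0.0558

For an MA(q) process with theta_0 = 1, the autocovariance is
  gamma(k) = sigma^2 * sum_{i=0..q-k} theta_i * theta_{i+k},
and rho(k) = gamma(k) / gamma(0). Sigma^2 cancels.
  numerator   = (1)*(-0.083) + (0.026)*(0.498) = -0.070052.
  denominator = (1)^2 + (0.026)^2 + (-0.083)^2 + (0.498)^2 = 1.255569.
  rho(2) = -0.070052 / 1.255569 = -0.0558.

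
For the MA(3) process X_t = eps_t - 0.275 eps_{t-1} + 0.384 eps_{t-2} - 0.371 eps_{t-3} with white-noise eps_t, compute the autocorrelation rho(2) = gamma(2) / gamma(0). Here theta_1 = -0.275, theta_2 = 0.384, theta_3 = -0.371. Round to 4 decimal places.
\rho(2) = 0.3572

For an MA(q) process with theta_0 = 1, the autocovariance is
  gamma(k) = sigma^2 * sum_{i=0..q-k} theta_i * theta_{i+k},
and rho(k) = gamma(k) / gamma(0). Sigma^2 cancels.
  numerator   = (1)*(0.384) + (-0.275)*(-0.371) = 0.486025.
  denominator = (1)^2 + (-0.275)^2 + (0.384)^2 + (-0.371)^2 = 1.360722.
  rho(2) = 0.486025 / 1.360722 = 0.3572.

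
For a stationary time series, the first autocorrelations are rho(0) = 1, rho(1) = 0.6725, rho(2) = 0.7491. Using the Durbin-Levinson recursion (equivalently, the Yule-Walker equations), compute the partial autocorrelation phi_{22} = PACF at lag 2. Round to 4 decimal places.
\phi_{22} = 0.5419

The PACF at lag k is phi_{kk}, the last component of the solution
to the Yule-Walker system G_k phi = r_k where
  (G_k)_{ij} = rho(|i - j|), (r_k)_i = rho(i), i,j = 1..k.
Equivalently, Durbin-Levinson gives phi_{kk} iteratively:
  phi_{11} = rho(1)
  phi_{kk} = [rho(k) - sum_{j=1..k-1} phi_{k-1,j} rho(k-j)]
            / [1 - sum_{j=1..k-1} phi_{k-1,j} rho(j)],
  phi_{k,j} = phi_{k-1,j} - phi_{kk} phi_{k-1,k-j},  j = 1..k-1.
Step k = 1:
  phi_11 = rho(1) = 0.6725.
Step k = 2:
  phi_22 = [rho(2) - phi_11 rho(1)] / [1 - phi_11 rho(1)] = [0.7491 - (0.6725)(0.6725)] / [1 - (0.6725)(0.6725)]
         = 0.29684375 / 0.54774375 = 0.5419.
Therefore phi_{22} = 0.5419.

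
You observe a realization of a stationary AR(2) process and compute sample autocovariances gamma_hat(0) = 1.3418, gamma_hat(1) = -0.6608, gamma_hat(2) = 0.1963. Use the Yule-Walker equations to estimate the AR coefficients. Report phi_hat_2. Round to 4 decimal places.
\hat\phi_{2} = -0.1270

The Yule-Walker equations for an AR(p) process read, in matrix form,
  Gamma_p phi = r_p,   with   (Gamma_p)_{ij} = gamma(|i - j|),
                       (r_p)_i = gamma(i),   i,j = 1..p.
Substitute the sample gammas (Toeplitz matrix and right-hand side of size 2):
  Gamma_p = [[1.3418, -0.6608], [-0.6608, 1.3418]]
  r_p     = [-0.6608, 0.1963]
Written out:
  1.3418 phi_1 - 0.6608 phi_2 = -0.6608
  -0.6608 phi_1 + 1.3418 phi_2 = 0.1963
Solve by Cramer's rule:
  det = gamma(0)^2 - gamma(1)^2 = (1.3418)^2 - (-0.6608)^2 = 1.80042724 - 0.43665664 = 1.3637706
  phi_hat_1 = [gamma(1) gamma(0) - gamma(1) gamma(2)] / det = [(-0.6608)(1.3418) - (-0.6608)(0.1963)] / 1.3637706 = -0.7569464 / 1.3637706 = -0.555
  phi_hat_2 = [gamma(0) gamma(2) - gamma(1)^2] / det = [(1.3418)(0.1963) - (-0.6608)^2] / 1.3637706 = -0.1732613 / 1.3637706 = -0.127
So phi_hat = [-0.5550, -0.1270].
Therefore phi_hat_2 = -0.1270.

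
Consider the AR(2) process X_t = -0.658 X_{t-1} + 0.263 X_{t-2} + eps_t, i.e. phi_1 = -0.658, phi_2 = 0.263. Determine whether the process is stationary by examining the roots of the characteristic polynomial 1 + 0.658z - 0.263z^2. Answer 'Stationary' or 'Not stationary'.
\text{Stationary}

The AR(p) characteristic polynomial is P(z) = 1 + 0.658z - 0.263z^2.
Stationarity requires all roots to lie outside the unit circle, i.e. |z| > 1 for every root.
Set 1 + (0.658) z + (-0.263) z^2 = 0, i.e. a z^2 + b z + c = 0 with a = -0.263, b = 0.658, c = 1.
Discriminant D = b^2 - 4ac = (0.658)^2 - 4*(-0.263)*1 = 0.432964 - (-1.052) = 1.484964.
D >= 0, so the roots are real: z = (-b +/- sqrt(D)) / (2a) = (-0.658 +/- 1.218591) / (-0.526).
  z_1 = (-0.658 + 1.218591) / (-0.526) = -1.0658,   |z_1| = 1.0658.
  z_2 = (-0.658 - 1.218591) / (-0.526) = 3.5677,   |z_2| = 3.5677.
Moduli of all roots: 1.0658, 3.5677.
All moduli strictly greater than 1? Yes.
Verdict: Stationary.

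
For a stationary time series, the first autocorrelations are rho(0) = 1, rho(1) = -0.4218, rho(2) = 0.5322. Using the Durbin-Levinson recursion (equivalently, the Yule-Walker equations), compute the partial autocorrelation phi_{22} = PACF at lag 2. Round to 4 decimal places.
\phi_{22} = 0.4310

The PACF at lag k is phi_{kk}, the last component of the solution
to the Yule-Walker system G_k phi = r_k where
  (G_k)_{ij} = rho(|i - j|), (r_k)_i = rho(i), i,j = 1..k.
Equivalently, Durbin-Levinson gives phi_{kk} iteratively:
  phi_{11} = rho(1)
  phi_{kk} = [rho(k) - sum_{j=1..k-1} phi_{k-1,j} rho(k-j)]
            / [1 - sum_{j=1..k-1} phi_{k-1,j} rho(j)],
  phi_{k,j} = phi_{k-1,j} - phi_{kk} phi_{k-1,k-j},  j = 1..k-1.
Step k = 1:
  phi_11 = rho(1) = -0.4218.
Step k = 2:
  phi_22 = [rho(2) - phi_11 rho(1)] / [1 - phi_11 rho(1)] = [0.5322 - (-0.4218)(-0.4218)] / [1 - (-0.4218)(-0.4218)]
         = 0.35428476 / 0.82208476 = 0.431.
Therefore phi_{22} = 0.4310.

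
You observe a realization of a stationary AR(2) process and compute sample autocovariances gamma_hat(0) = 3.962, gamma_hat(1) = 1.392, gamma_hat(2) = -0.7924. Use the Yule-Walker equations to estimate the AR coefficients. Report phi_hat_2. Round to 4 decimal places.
\hat\phi_{2} = -0.3690

The Yule-Walker equations for an AR(p) process read, in matrix form,
  Gamma_p phi = r_p,   with   (Gamma_p)_{ij} = gamma(|i - j|),
                       (r_p)_i = gamma(i),   i,j = 1..p.
Substitute the sample gammas (Toeplitz matrix and right-hand side of size 2):
  Gamma_p = [[3.962, 1.392], [1.392, 3.962]]
  r_p     = [1.392, -0.7924]
Written out:
  3.962 phi_1 + 1.392 phi_2 = 1.392
  1.392 phi_1 + 3.962 phi_2 = -0.7924
Solve by Cramer's rule:
  det = gamma(0)^2 - gamma(1)^2 = (3.962)^2 - (1.392)^2 = 15.697444 - 1.937664 = 13.75978
  phi_hat_1 = [gamma(1) gamma(0) - gamma(1) gamma(2)] / det = [(1.392)(3.962) - (1.392)(-0.7924)] / 13.75978 = 6.6181248 / 13.75978 = 0.481
  phi_hat_2 = [gamma(0) gamma(2) - gamma(1)^2] / det = [(3.962)(-0.7924) - (1.392)^2] / 13.75978 = -5.0771528 / 13.75978 = -0.369
So phi_hat = [0.4810, -0.3690].
Therefore phi_hat_2 = -0.3690.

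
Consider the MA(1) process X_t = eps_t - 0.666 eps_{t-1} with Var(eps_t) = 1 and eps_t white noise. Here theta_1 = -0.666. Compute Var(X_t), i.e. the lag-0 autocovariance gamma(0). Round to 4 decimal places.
\gamma(0) = 1.4436

For an MA(q) process X_t = eps_t + sum_i theta_i eps_{t-i} with
Var(eps_t) = sigma^2, the variance is
  gamma(0) = sigma^2 * (1 + sum_i theta_i^2).
  sum_i theta_i^2 = (-0.666)^2 = 0.443556.
  gamma(0) = 1 * (1 + 0.443556) = 1 * 1.443556 = 1.443556, which rounds to 1.4436.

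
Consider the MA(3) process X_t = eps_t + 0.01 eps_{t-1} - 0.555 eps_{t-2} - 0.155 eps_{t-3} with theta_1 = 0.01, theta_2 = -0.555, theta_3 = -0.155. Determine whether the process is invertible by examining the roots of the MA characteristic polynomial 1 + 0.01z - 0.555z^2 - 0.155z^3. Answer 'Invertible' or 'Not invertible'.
\text{Invertible}

The MA(q) characteristic polynomial is P(z) = 1 + 0.01z - 0.555z^2 - 0.155z^3.
Invertibility requires all roots to lie outside the unit circle, i.e. |z| > 1 for every root.
Degree 3: look for a simple real root z0 first, then factor out (1 - z/z0) and solve the remaining quadratic.
Testing z0 = -2: P(-2) = 1 + (0.01)(-2) + (-0.555)(-2)^2 + (-0.155)(-2)^3
  = 1 + (-0.02) + (-2.22) + (1.24) = 0.  So z_0 = -2 is a root, |z_0| = 2.
Divide out the factor (1 + 0.5 z) = (1 - z/z0) (since 1/z0 = -0.5):
  P(z) = (1 + 0.5 z)(1 + (-0.49) z + (-0.31) z^2)
  [check: z-coef -0.49 - (-0.5) = 0.01; z^2-coef -0.31 - (-0.5)(-0.49) = -0.555; z^3-coef -(-0.5)(-0.31) = -0.155.]
Remaining roots from the quadratic factor 1 + (-0.49) z + (-0.31) z^2:
  Set 1 + (-0.49) z + (-0.31) z^2 = 0, i.e. a z^2 + b z + c = 0 with a = -0.31, b = -0.49, c = 1.
  Discriminant D = b^2 - 4ac = (-0.49)^2 - 4*(-0.31)*1 = 0.2401 - (-1.24) = 1.4801.
  D >= 0, so the roots are real: z = (-b +/- sqrt(D)) / (2a) = (0.49 +/- 1.216594) / (-0.62).
    z_1 = (0.49 + 1.216594) / (-0.62) = -2.7526,   |z_1| = 2.7526.
    z_2 = (0.49 - 1.216594) / (-0.62) = 1.1719,   |z_2| = 1.1719.
Moduli of all roots: 2.0000, 2.7526, 1.1719.
All moduli strictly greater than 1? Yes.
Verdict: Invertible.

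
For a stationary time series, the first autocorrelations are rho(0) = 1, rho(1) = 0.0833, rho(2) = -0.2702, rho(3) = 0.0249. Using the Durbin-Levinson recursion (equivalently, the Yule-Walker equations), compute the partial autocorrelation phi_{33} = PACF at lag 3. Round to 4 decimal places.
\phi_{33} = 0.0840

The PACF at lag k is phi_{kk}, the last component of the solution
to the Yule-Walker system G_k phi = r_k where
  (G_k)_{ij} = rho(|i - j|), (r_k)_i = rho(i), i,j = 1..k.
Equivalently, Durbin-Levinson gives phi_{kk} iteratively:
  phi_{11} = rho(1)
  phi_{kk} = [rho(k) - sum_{j=1..k-1} phi_{k-1,j} rho(k-j)]
            / [1 - sum_{j=1..k-1} phi_{k-1,j} rho(j)],
  phi_{k,j} = phi_{k-1,j} - phi_{kk} phi_{k-1,k-j},  j = 1..k-1.
Step k = 1:
  phi_11 = rho(1) = 0.0833.
Step k = 2:
  phi_22 = [rho(2) - phi_11 rho(1)] / [1 - phi_11 rho(1)] = [-0.2702 - (0.0833)(0.0833)] / [1 - (0.0833)(0.0833)]
         = -0.27713889 / 0.99306111 = -0.279075.
  Update: phi_21 = phi_11 - phi_22 phi_11 = 0.0833 - (-0.279075)(0.0833) = 0.106547.
Step k = 3:
  phi_33 = [rho(3) - phi_21 rho(2) - phi_22 rho(1)] / [1 - phi_21 rho(1) - phi_22 rho(2)]
    numerator   = 0.0249 - (0.106547)(-0.2702) - (-0.279075)(0.0833) = 0.07693597
    denominator = 1 - (0.106547)(0.0833) - (-0.279075)(-0.2702) = 0.91571847
  phi_33 = 0.07693597 / 0.91571847 = 0.084.
Therefore phi_{33} = 0.0840.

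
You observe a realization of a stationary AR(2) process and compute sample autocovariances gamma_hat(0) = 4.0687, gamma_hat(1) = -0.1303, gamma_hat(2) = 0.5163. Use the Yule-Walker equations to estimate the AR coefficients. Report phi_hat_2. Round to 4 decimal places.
\hat\phi_{2} = 0.1260

The Yule-Walker equations for an AR(p) process read, in matrix form,
  Gamma_p phi = r_p,   with   (Gamma_p)_{ij} = gamma(|i - j|),
                       (r_p)_i = gamma(i),   i,j = 1..p.
Substitute the sample gammas (Toeplitz matrix and right-hand side of size 2):
  Gamma_p = [[4.0687, -0.1303], [-0.1303, 4.0687]]
  r_p     = [-0.1303, 0.5163]
Written out:
  4.0687 phi_1 - 0.1303 phi_2 = -0.1303
  -0.1303 phi_1 + 4.0687 phi_2 = 0.5163
Solve by Cramer's rule:
  det = gamma(0)^2 - gamma(1)^2 = (4.0687)^2 - (-0.1303)^2 = 16.55431969 - 0.01697809 = 16.5373416
  phi_hat_1 = [gamma(1) gamma(0) - gamma(1) gamma(2)] / det = [(-0.1303)(4.0687) - (-0.1303)(0.5163)] / 16.5373416 = -0.46287772 / 16.5373416 = -0.028
  phi_hat_2 = [gamma(0) gamma(2) - gamma(1)^2] / det = [(4.0687)(0.5163) - (-0.1303)^2] / 16.5373416 = 2.08369172 / 16.5373416 = 0.126
So phi_hat = [-0.0280, 0.1260].
Therefore phi_hat_2 = 0.1260.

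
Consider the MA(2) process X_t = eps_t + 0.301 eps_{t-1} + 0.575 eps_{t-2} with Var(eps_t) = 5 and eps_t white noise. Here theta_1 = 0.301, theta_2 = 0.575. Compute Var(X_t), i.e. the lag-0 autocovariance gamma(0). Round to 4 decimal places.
\gamma(0) = 7.1061

For an MA(q) process X_t = eps_t + sum_i theta_i eps_{t-i} with
Var(eps_t) = sigma^2, the variance is
  gamma(0) = sigma^2 * (1 + sum_i theta_i^2).
  sum_i theta_i^2 = (0.301)^2 + (0.575)^2 = 0.090601 + 0.330625 = 0.421226.
  gamma(0) = 5 * (1 + 0.421226) = 5 * 1.421226 = 7.10613, which rounds to 7.1061.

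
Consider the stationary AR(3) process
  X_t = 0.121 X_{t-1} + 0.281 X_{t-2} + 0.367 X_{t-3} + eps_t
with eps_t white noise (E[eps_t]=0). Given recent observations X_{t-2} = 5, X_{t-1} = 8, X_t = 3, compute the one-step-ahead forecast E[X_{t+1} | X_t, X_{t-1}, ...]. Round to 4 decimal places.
E[X_{t+1} \mid \mathcal F_t] = 4.4460

For an AR(p) model X_t = c + sum_i phi_i X_{t-i} + eps_t, the
one-step-ahead conditional mean is
  E[X_{t+1} | X_t, ...] = c + sum_i phi_i X_{t+1-i}.
Substitute known values:
  E[X_{t+1} | ...] = (0.121) * (3) + (0.281) * (8) + (0.367) * (5)
                   = 4.4460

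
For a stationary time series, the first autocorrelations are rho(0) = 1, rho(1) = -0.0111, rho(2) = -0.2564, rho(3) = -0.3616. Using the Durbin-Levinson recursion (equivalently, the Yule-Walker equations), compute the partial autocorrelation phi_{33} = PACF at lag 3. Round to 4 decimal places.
\phi_{33} = -0.3940

The PACF at lag k is phi_{kk}, the last component of the solution
to the Yule-Walker system G_k phi = r_k where
  (G_k)_{ij} = rho(|i - j|), (r_k)_i = rho(i), i,j = 1..k.
Equivalently, Durbin-Levinson gives phi_{kk} iteratively:
  phi_{11} = rho(1)
  phi_{kk} = [rho(k) - sum_{j=1..k-1} phi_{k-1,j} rho(k-j)]
            / [1 - sum_{j=1..k-1} phi_{k-1,j} rho(j)],
  phi_{k,j} = phi_{k-1,j} - phi_{kk} phi_{k-1,k-j},  j = 1..k-1.
Step k = 1:
  phi_11 = rho(1) = -0.0111.
Step k = 2:
  phi_22 = [rho(2) - phi_11 rho(1)] / [1 - phi_11 rho(1)] = [-0.2564 - (-0.0111)(-0.0111)] / [1 - (-0.0111)(-0.0111)]
         = -0.25652321 / 0.99987679 = -0.256555.
  Update: phi_21 = phi_11 - phi_22 phi_11 = -0.0111 - (-0.256555)(-0.0111) = -0.013948.
Step k = 3:
  phi_33 = [rho(3) - phi_21 rho(2) - phi_22 rho(1)] / [1 - phi_21 rho(1) - phi_22 rho(2)]
    numerator   = -0.3616 - (-0.013948)(-0.2564) - (-0.256555)(-0.0111) = -0.36802396
    denominator = 1 - (-0.013948)(-0.0111) - (-0.256555)(-0.2564) = 0.93406452
  phi_33 = -0.36802396 / 0.93406452 = -0.394.
Therefore phi_{33} = -0.3940.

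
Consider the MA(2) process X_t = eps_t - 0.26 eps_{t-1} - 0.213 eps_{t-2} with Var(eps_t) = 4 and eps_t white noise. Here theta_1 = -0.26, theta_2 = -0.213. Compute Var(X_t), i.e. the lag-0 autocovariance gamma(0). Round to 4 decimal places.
\gamma(0) = 4.4519

For an MA(q) process X_t = eps_t + sum_i theta_i eps_{t-i} with
Var(eps_t) = sigma^2, the variance is
  gamma(0) = sigma^2 * (1 + sum_i theta_i^2).
  sum_i theta_i^2 = (-0.26)^2 + (-0.213)^2 = 0.0676 + 0.045369 = 0.112969.
  gamma(0) = 4 * (1 + 0.112969) = 4 * 1.112969 = 4.451876, which rounds to 4.4519.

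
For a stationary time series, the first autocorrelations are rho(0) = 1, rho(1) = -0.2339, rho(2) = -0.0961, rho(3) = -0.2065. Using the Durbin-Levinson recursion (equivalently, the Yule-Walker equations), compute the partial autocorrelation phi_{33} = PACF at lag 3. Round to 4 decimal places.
\phi_{33} = -0.2930

The PACF at lag k is phi_{kk}, the last component of the solution
to the Yule-Walker system G_k phi = r_k where
  (G_k)_{ij} = rho(|i - j|), (r_k)_i = rho(i), i,j = 1..k.
Equivalently, Durbin-Levinson gives phi_{kk} iteratively:
  phi_{11} = rho(1)
  phi_{kk} = [rho(k) - sum_{j=1..k-1} phi_{k-1,j} rho(k-j)]
            / [1 - sum_{j=1..k-1} phi_{k-1,j} rho(j)],
  phi_{k,j} = phi_{k-1,j} - phi_{kk} phi_{k-1,k-j},  j = 1..k-1.
Step k = 1:
  phi_11 = rho(1) = -0.2339.
Step k = 2:
  phi_22 = [rho(2) - phi_11 rho(1)] / [1 - phi_11 rho(1)] = [-0.0961 - (-0.2339)(-0.2339)] / [1 - (-0.2339)(-0.2339)]
         = -0.15080921 / 0.94529079 = -0.159537.
  Update: phi_21 = phi_11 - phi_22 phi_11 = -0.2339 - (-0.159537)(-0.2339) = -0.271216.
Step k = 3:
  phi_33 = [rho(3) - phi_21 rho(2) - phi_22 rho(1)] / [1 - phi_21 rho(1) - phi_22 rho(2)]
    numerator   = -0.2065 - (-0.271216)(-0.0961) - (-0.159537)(-0.2339) = -0.26987963
    denominator = 1 - (-0.271216)(-0.2339) - (-0.159537)(-0.0961) = 0.92123108
  phi_33 = -0.26987963 / 0.92123108 = -0.293.
Therefore phi_{33} = -0.2930.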